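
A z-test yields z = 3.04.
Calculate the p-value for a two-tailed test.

Answer: p-value ≈ 0.0024

Derivation:
For z = 3.04:
p = 2×P(Z > |3.04|) = 2×(1 - Φ(3.04)) = 0.0024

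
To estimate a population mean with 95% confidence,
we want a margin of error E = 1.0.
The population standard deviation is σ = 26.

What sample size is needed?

z_0.025 = 1.960
n = (z×σ/E)² = (1.960×26/1.0)²
n = 2596.9216
Round up: n = 2597

Answer: n = 2597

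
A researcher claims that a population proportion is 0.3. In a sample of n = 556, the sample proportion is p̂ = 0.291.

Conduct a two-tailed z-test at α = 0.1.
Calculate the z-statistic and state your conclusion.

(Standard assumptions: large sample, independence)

H₀: p = 0.3, H₁: p ≠ 0.3
Standard error: SE = √(p₀(1-p₀)/n) = √(0.3×0.7/556) = 0.019434
z-statistic: z = (p̂ - p₀)/SE = (0.291 - 0.3)/0.019434 = -0.4631
Critical value: z_0.05 = ±1.645
p-value = 0.6433
Decision: fail to reject H₀ at α = 0.1

Answer: z = -0.4631, fail to reject H₀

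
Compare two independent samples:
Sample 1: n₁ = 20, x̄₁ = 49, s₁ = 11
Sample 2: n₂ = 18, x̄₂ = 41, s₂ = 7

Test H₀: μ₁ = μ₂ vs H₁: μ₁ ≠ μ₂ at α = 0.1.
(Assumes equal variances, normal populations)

Pooled variance: s²_p = [19×11² + 17×7²]/(36) = 87.0000
s_p = 9.3274
SE = s_p×√(1/n₁ + 1/n₂) = 9.3274×√(1/20 + 1/18) = 3.0304
t = (x̄₁ - x̄₂)/SE = (49 - 41)/3.0304 = 2.6399
df = 36, t-critical = ±1.688
Decision: reject H₀

Answer: t = 2.6399, reject H₀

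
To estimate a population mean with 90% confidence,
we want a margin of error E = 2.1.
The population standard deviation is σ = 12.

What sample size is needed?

z_0.05 = 1.645
n = (z×σ/E)² = (1.645×12/2.1)²
n = 88.3600
Round up: n = 89

Answer: n = 89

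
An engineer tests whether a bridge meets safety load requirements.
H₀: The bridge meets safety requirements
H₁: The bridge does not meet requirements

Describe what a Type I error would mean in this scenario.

Type I error: rejecting H₀ when it is actually true (false positive).
Type II error: failing to reject H₀ when H₁ is actually true (false negative).

Answer: Unnecessarily closing a safe bridge for repairs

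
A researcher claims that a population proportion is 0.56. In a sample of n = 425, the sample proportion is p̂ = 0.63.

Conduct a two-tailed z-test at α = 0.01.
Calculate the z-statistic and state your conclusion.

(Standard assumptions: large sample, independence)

H₀: p = 0.56, H₁: p ≠ 0.56
Standard error: SE = √(p₀(1-p₀)/n) = √(0.56×0.44/425) = 0.024078
z-statistic: z = (p̂ - p₀)/SE = (0.63 - 0.56)/0.024078 = 2.9072
Critical value: z_0.005 = ±2.576
p-value = 0.0036
Decision: reject H₀ at α = 0.01

Answer: z = 2.9072, reject H₀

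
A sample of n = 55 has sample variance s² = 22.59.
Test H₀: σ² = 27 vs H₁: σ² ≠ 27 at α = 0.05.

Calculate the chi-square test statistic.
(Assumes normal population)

Answer: χ² = 45.1800, fail to reject H₀

Derivation:
df = n - 1 = 54
χ² = (n-1)s²/σ₀² = 54×22.59/27 = 45.1800
Critical values: χ²_{0.975,54} = 35.586, χ²_{0.025,54} = 76.192
Rejection region: χ² < 35.586 or χ² > 76.192
Decision: fail to reject H₀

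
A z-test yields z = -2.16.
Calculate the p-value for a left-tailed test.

Answer: p-value ≈ 0.0154

Derivation:
For z = -2.16:
p = P(Z < -2.16) = Φ(-2.16) = 0.0154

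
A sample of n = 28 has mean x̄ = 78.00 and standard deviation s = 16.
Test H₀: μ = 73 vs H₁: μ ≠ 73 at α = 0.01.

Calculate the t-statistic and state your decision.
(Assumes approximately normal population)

Answer: t = 1.6536, fail to reject H₀

Derivation:
df = n - 1 = 27
SE = s/√n = 16/√28 = 3.0237
t = (x̄ - μ₀)/SE = (78.00 - 73)/3.0237 = 1.6536
Critical value: t_{0.005,27} = ±2.771
p-value ≈ 0.1098
Decision: fail to reject H₀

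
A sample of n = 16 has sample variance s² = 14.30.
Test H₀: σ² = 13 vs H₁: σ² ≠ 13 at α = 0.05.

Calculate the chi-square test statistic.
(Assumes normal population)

df = n - 1 = 15
χ² = (n-1)s²/σ₀² = 15×14.30/13 = 16.5000
Critical values: χ²_{0.975,15} = 6.262, χ²_{0.025,15} = 27.488
Rejection region: χ² < 6.262 or χ² > 27.488
Decision: fail to reject H₀

Answer: χ² = 16.5000, fail to reject H₀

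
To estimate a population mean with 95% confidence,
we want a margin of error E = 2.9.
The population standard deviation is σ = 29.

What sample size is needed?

Answer: n = 385

Derivation:
z_0.025 = 1.960
n = (z×σ/E)² = (1.960×29/2.9)²
n = 384.1600
Round up: n = 385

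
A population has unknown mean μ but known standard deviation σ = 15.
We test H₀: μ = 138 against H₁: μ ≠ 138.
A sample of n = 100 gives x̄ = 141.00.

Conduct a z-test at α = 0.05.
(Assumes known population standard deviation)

Answer: z = 2.0000, reject H₀

Derivation:
Standard error: SE = σ/√n = 15/√100 = 1.5000
z-statistic: z = (x̄ - μ₀)/SE = (141.00 - 138)/1.5000 = 2.0000
Critical value: ±1.960
p-value = 0.0455
Decision: reject H₀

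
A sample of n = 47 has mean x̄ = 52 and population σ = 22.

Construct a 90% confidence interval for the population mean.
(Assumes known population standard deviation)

Confidence level: 90%, α = 0.1
z_0.05 = 1.645
SE = σ/√n = 22/√47 = 3.2090
Margin of error = 1.645 × 3.2090 = 5.2788
CI: x̄ ± margin = 52 ± 5.2788
CI: (46.7212, 57.2788)

Answer: (46.7212, 57.2788)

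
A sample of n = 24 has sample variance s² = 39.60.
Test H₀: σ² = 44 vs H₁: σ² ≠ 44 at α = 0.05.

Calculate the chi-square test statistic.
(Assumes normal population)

Answer: χ² = 20.7000, fail to reject H₀

Derivation:
df = n - 1 = 23
χ² = (n-1)s²/σ₀² = 23×39.60/44 = 20.7000
Critical values: χ²_{0.975,23} = 11.689, χ²_{0.025,23} = 38.076
Rejection region: χ² < 11.689 or χ² > 38.076
Decision: fail to reject H₀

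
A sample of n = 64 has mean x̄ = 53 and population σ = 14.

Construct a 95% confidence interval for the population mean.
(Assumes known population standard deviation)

Confidence level: 95%, α = 0.05
z_0.025 = 1.960
SE = σ/√n = 14/√64 = 1.7500
Margin of error = 1.960 × 1.7500 = 3.4300
CI: x̄ ± margin = 53 ± 3.4300
CI: (49.5700, 56.4300)

Answer: (49.5700, 56.4300)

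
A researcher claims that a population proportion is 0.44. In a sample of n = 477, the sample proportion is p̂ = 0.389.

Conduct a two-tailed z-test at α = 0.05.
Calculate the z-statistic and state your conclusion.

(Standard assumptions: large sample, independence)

Answer: z = -2.2439, reject H₀

Derivation:
H₀: p = 0.44, H₁: p ≠ 0.44
Standard error: SE = √(p₀(1-p₀)/n) = √(0.44×0.56/477) = 0.022728
z-statistic: z = (p̂ - p₀)/SE = (0.389 - 0.44)/0.022728 = -2.2439
Critical value: z_0.025 = ±1.960
p-value = 0.0248
Decision: reject H₀ at α = 0.05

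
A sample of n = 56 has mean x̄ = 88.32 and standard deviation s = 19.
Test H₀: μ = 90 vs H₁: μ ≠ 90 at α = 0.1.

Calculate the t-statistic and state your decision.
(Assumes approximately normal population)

Answer: t = -0.6617, fail to reject H₀

Derivation:
df = n - 1 = 55
SE = s/√n = 19/√56 = 2.5390
t = (x̄ - μ₀)/SE = (88.32 - 90)/2.5390 = -0.6617
Critical value: t_{0.05,55} = ±1.673
p-value ≈ 0.5109
Decision: fail to reject H₀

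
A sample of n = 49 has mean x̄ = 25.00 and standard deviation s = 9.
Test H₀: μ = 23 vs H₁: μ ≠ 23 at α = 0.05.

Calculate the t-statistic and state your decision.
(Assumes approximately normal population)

Answer: t = 1.5556, fail to reject H₀

Derivation:
df = n - 1 = 48
SE = s/√n = 9/√49 = 1.2857
t = (x̄ - μ₀)/SE = (25.00 - 23)/1.2857 = 1.5556
Critical value: t_{0.025,48} = ±2.011
p-value ≈ 0.1264
Decision: fail to reject H₀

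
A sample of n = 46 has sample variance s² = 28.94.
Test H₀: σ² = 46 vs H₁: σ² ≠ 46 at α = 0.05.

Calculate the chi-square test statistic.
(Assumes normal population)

df = n - 1 = 45
χ² = (n-1)s²/σ₀² = 45×28.94/46 = 28.3109
Critical values: χ²_{0.975,45} = 28.366, χ²_{0.025,45} = 65.410
Rejection region: χ² < 28.366 or χ² > 65.410
Decision: reject H₀

Answer: χ² = 28.3109, reject H₀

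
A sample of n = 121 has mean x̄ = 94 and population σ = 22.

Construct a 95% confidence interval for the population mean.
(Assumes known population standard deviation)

Confidence level: 95%, α = 0.05
z_0.025 = 1.960
SE = σ/√n = 22/√121 = 2.0000
Margin of error = 1.960 × 2.0000 = 3.9200
CI: x̄ ± margin = 94 ± 3.9200
CI: (90.0800, 97.9200)

Answer: (90.0800, 97.9200)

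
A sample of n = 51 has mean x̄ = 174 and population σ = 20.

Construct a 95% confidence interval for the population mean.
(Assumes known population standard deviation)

Confidence level: 95%, α = 0.05
z_0.025 = 1.960
SE = σ/√n = 20/√51 = 2.8006
Margin of error = 1.960 × 2.8006 = 5.4892
CI: x̄ ± margin = 174 ± 5.4892
CI: (168.5108, 179.4892)

Answer: (168.5108, 179.4892)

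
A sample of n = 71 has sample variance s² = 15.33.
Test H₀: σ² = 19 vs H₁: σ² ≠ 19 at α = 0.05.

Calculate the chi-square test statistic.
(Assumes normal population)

df = n - 1 = 70
χ² = (n-1)s²/σ₀² = 70×15.33/19 = 56.4789
Critical values: χ²_{0.975,70} = 48.758, χ²_{0.025,70} = 95.023
Rejection region: χ² < 48.758 or χ² > 95.023
Decision: fail to reject H₀

Answer: χ² = 56.4789, fail to reject H₀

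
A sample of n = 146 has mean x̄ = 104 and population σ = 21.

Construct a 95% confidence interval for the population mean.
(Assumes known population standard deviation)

Answer: (100.5935, 107.4065)

Derivation:
Confidence level: 95%, α = 0.05
z_0.025 = 1.960
SE = σ/√n = 21/√146 = 1.7380
Margin of error = 1.960 × 1.7380 = 3.4065
CI: x̄ ± margin = 104 ± 3.4065
CI: (100.5935, 107.4065)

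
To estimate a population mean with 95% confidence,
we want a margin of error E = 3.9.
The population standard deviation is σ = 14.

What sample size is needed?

Answer: n = 50

Derivation:
z_0.025 = 1.960
n = (z×σ/E)² = (1.960×14/3.9)²
n = 49.5039
Round up: n = 50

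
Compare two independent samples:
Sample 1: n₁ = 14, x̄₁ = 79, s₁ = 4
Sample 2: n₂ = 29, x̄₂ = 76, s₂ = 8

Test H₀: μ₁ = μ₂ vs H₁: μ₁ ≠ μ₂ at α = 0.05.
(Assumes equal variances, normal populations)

Pooled variance: s²_p = [13×4² + 28×8²]/(41) = 48.7805
s_p = 6.9843
SE = s_p×√(1/n₁ + 1/n₂) = 6.9843×√(1/14 + 1/29) = 2.2730
t = (x̄₁ - x̄₂)/SE = (79 - 76)/2.2730 = 1.3198
df = 41, t-critical = ±2.020
Decision: fail to reject H₀

Answer: t = 1.3198, fail to reject H₀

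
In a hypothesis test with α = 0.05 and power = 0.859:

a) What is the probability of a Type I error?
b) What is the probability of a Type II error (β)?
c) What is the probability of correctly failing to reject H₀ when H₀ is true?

a) Type I error probability = α = 0.05
b) Power = P(reject H₀ | H₁ true) = 1 - β = 0.859, so Type II error probability = β = 1 - Power = 0.141
c) P(fail to reject H₀ | H₀ true) = 1 - α = 0.95

Answer: a) 0.05, b) 0.141, c) 0.95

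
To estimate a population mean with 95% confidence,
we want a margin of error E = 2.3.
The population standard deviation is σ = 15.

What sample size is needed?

Answer: n = 164

Derivation:
z_0.025 = 1.960
n = (z×σ/E)² = (1.960×15/2.3)²
n = 163.3951
Round up: n = 164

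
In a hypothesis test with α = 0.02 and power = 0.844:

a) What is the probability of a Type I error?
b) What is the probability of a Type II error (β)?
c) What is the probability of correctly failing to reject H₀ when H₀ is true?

Answer: a) 0.02, b) 0.156, c) 0.98

Derivation:
a) Type I error probability = α = 0.02
b) Power = P(reject H₀ | H₁ true) = 1 - β = 0.844, so Type II error probability = β = 1 - Power = 0.156
c) P(fail to reject H₀ | H₀ true) = 1 - α = 0.98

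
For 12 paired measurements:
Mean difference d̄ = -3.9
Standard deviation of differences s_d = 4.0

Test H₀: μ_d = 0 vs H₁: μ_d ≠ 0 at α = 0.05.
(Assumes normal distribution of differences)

Answer: t = -3.3775, reject H₀

Derivation:
df = n - 1 = 11
SE = s_d/√n = 4.0/√12 = 1.1547
t = d̄/SE = -3.9/1.1547 = -3.3775
Critical value: t_{0.025,11} = ±2.201
p-value ≈ 0.0062
Decision: reject H₀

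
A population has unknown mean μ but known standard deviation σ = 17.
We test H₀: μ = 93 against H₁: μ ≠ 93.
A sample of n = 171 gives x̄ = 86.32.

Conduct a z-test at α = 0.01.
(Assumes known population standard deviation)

Standard error: SE = σ/√n = 17/√171 = 1.3000
z-statistic: z = (x̄ - μ₀)/SE = (86.32 - 93)/1.3000 = -5.1385
Critical value: ±2.576
p-value < 0.0001
Decision: reject H₀

Answer: z = -5.1385, reject H₀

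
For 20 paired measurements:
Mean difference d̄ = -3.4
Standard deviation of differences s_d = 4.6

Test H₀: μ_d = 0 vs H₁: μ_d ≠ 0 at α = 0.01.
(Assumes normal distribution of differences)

Answer: t = -3.3055, reject H₀

Derivation:
df = n - 1 = 19
SE = s_d/√n = 4.6/√20 = 1.0286
t = d̄/SE = -3.4/1.0286 = -3.3055
Critical value: t_{0.005,19} = ±2.861
p-value ≈ 0.0037
Decision: reject H₀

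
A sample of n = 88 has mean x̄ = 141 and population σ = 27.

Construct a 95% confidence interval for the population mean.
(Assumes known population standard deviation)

Confidence level: 95%, α = 0.05
z_0.025 = 1.960
SE = σ/√n = 27/√88 = 2.8782
Margin of error = 1.960 × 2.8782 = 5.6413
CI: x̄ ± margin = 141 ± 5.6413
CI: (135.3587, 146.6413)

Answer: (135.3587, 146.6413)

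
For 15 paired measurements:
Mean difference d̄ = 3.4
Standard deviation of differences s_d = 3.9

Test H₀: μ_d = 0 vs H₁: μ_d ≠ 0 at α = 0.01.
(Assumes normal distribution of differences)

Answer: t = 3.3764, reject H₀

Derivation:
df = n - 1 = 14
SE = s_d/√n = 3.9/√15 = 1.0070
t = d̄/SE = 3.4/1.0070 = 3.3764
Critical value: t_{0.005,14} = ±2.977
p-value ≈ 0.0045
Decision: reject H₀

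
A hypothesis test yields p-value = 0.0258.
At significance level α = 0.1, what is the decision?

Compare p-value to α:
0.0258 < 0.1
Decision: reject H₀

Answer: reject H₀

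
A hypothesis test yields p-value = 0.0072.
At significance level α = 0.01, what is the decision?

Answer: reject H₀

Derivation:
Compare p-value to α:
0.0072 < 0.01
Decision: reject H₀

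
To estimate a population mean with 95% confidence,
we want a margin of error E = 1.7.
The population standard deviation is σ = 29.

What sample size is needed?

z_0.025 = 1.960
n = (z×σ/E)² = (1.960×29/1.7)²
n = 1117.9189
Round up: n = 1118

Answer: n = 1118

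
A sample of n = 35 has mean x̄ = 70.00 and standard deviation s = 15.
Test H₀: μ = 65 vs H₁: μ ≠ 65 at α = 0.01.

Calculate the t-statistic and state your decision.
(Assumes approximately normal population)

Answer: t = 1.9720, fail to reject H₀

Derivation:
df = n - 1 = 34
SE = s/√n = 15/√35 = 2.5355
t = (x̄ - μ₀)/SE = (70.00 - 65)/2.5355 = 1.9720
Critical value: t_{0.005,34} = ±2.728
p-value ≈ 0.0568
Decision: fail to reject H₀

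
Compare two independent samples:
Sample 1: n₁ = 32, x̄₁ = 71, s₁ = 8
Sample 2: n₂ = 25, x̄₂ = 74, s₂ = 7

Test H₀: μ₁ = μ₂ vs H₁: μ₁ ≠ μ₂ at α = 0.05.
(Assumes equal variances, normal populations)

Answer: t = -1.4827, fail to reject H₀

Derivation:
Pooled variance: s²_p = [31×8² + 24×7²]/(55) = 57.4545
s_p = 7.5799
SE = s_p×√(1/n₁ + 1/n₂) = 7.5799×√(1/32 + 1/25) = 2.0233
t = (x̄₁ - x̄₂)/SE = (71 - 74)/2.0233 = -1.4827
df = 55, t-critical = ±2.004
Decision: fail to reject H₀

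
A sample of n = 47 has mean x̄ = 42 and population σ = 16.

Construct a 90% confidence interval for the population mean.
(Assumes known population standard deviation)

Answer: (38.1609, 45.8391)

Derivation:
Confidence level: 90%, α = 0.1
z_0.05 = 1.645
SE = σ/√n = 16/√47 = 2.3338
Margin of error = 1.645 × 2.3338 = 3.8391
CI: x̄ ± margin = 42 ± 3.8391
CI: (38.1609, 45.8391)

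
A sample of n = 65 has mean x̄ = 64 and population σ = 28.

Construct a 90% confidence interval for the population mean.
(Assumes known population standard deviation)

Confidence level: 90%, α = 0.1
z_0.05 = 1.645
SE = σ/√n = 28/√65 = 3.4730
Margin of error = 1.645 × 3.4730 = 5.7131
CI: x̄ ± margin = 64 ± 5.7131
CI: (58.2869, 69.7131)

Answer: (58.2869, 69.7131)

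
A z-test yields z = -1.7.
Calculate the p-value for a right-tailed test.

For z = -1.7:
p = P(Z > -1.7) = 1 - Φ(-1.7) = 0.9554

Answer: p-value ≈ 0.9554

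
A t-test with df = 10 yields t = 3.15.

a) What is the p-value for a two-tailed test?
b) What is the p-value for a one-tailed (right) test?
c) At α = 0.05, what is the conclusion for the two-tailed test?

Answer: a) 0.0103, b) 0.0052, c) reject H₀

Derivation:
Using t-distribution with df = 10:
a) Two-tailed: p = 2×P(T > 3.15) = 0.0103
b) One-tailed: p = P(T > 3.15) = 0.0052
c) 0.0103 < 0.05, reject H₀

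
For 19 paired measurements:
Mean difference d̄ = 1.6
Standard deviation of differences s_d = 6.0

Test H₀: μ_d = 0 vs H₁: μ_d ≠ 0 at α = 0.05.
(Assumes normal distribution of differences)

df = n - 1 = 18
SE = s_d/√n = 6.0/√19 = 1.3765
t = d̄/SE = 1.6/1.3765 = 1.1624
Critical value: t_{0.025,18} = ±2.101
p-value ≈ 0.2603
Decision: fail to reject H₀

Answer: t = 1.1624, fail to reject H₀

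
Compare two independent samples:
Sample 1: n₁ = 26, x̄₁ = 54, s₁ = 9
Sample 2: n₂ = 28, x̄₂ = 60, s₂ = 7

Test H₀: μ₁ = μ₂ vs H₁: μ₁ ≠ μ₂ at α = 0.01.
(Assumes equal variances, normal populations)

Answer: t = -2.7455, reject H₀

Derivation:
Pooled variance: s²_p = [25×9² + 27×7²]/(52) = 64.3846
s_p = 8.0240
SE = s_p×√(1/n₁ + 1/n₂) = 8.0240×√(1/26 + 1/28) = 2.1854
t = (x̄₁ - x̄₂)/SE = (54 - 60)/2.1854 = -2.7455
df = 52, t-critical = ±2.674
Decision: reject H₀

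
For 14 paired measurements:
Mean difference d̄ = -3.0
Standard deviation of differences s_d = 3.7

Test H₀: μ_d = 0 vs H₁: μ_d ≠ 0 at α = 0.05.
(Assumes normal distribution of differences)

df = n - 1 = 13
SE = s_d/√n = 3.7/√14 = 0.9889
t = d̄/SE = -3.0/0.9889 = -3.0337
Critical value: t_{0.025,13} = ±2.160
p-value ≈ 0.0096
Decision: reject H₀

Answer: t = -3.0337, reject H₀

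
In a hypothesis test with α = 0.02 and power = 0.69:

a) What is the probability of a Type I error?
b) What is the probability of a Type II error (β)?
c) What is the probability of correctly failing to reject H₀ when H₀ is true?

Answer: a) 0.02, b) 0.31, c) 0.98

Derivation:
a) Type I error probability = α = 0.02
b) Power = P(reject H₀ | H₁ true) = 1 - β = 0.69, so Type II error probability = β = 1 - Power = 0.31
c) P(fail to reject H₀ | H₀ true) = 1 - α = 0.98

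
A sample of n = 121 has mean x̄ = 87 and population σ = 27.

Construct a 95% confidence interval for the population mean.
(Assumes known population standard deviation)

Confidence level: 95%, α = 0.05
z_0.025 = 1.960
SE = σ/√n = 27/√121 = 2.4545
Margin of error = 1.960 × 2.4545 = 4.8108
CI: x̄ ± margin = 87 ± 4.8108
CI: (82.1892, 91.8108)

Answer: (82.1892, 91.8108)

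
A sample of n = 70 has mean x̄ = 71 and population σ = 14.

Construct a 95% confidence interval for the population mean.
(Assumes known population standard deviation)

Answer: (67.7203, 74.2797)

Derivation:
Confidence level: 95%, α = 0.05
z_0.025 = 1.960
SE = σ/√n = 14/√70 = 1.6733
Margin of error = 1.960 × 1.6733 = 3.2797
CI: x̄ ± margin = 71 ± 3.2797
CI: (67.7203, 74.2797)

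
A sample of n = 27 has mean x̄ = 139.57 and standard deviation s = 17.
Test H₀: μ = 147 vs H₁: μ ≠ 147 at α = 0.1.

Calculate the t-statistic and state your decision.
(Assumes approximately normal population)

df = n - 1 = 26
SE = s/√n = 17/√27 = 3.2717
t = (x̄ - μ₀)/SE = (139.57 - 147)/3.2717 = -2.2710
Critical value: t_{0.05,26} = ±1.706
p-value ≈ 0.0317
Decision: reject H₀

Answer: t = -2.2710, reject H₀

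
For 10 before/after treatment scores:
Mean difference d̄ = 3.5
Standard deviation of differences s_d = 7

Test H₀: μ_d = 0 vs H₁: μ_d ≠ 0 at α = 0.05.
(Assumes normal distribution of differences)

df = n - 1 = 9
SE = s_d/√n = 7/√10 = 2.2136
t = d̄/SE = 3.5/2.2136 = 1.5811
Critical value: t_{0.025,9} = ±2.262
p-value ≈ 0.1483
Decision: fail to reject H₀

Answer: t = 1.5811, fail to reject H₀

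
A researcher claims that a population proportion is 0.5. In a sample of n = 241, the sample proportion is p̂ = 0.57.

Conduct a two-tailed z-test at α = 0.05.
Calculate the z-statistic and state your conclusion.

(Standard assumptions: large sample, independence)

H₀: p = 0.5, H₁: p ≠ 0.5
Standard error: SE = √(p₀(1-p₀)/n) = √(0.5×0.5/241) = 0.032208
z-statistic: z = (p̂ - p₀)/SE = (0.57 - 0.5)/0.032208 = 2.1734
Critical value: z_0.025 = ±1.960
p-value = 0.0298
Decision: reject H₀ at α = 0.05

Answer: z = 2.1734, reject H₀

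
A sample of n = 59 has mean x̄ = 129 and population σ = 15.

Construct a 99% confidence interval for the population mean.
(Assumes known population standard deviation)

Confidence level: 99%, α = 0.01
z_0.005 = 2.576
SE = σ/√n = 15/√59 = 1.9528
Margin of error = 2.576 × 1.9528 = 5.0304
CI: x̄ ± margin = 129 ± 5.0304
CI: (123.9696, 134.0304)

Answer: (123.9696, 134.0304)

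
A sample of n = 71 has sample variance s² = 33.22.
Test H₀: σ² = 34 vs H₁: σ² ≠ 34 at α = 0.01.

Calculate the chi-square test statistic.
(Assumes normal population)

df = n - 1 = 70
χ² = (n-1)s²/σ₀² = 70×33.22/34 = 68.3941
Critical values: χ²_{0.995,70} = 43.275, χ²_{0.005,70} = 104.215
Rejection region: χ² < 43.275 or χ² > 104.215
Decision: fail to reject H₀

Answer: χ² = 68.3941, fail to reject H₀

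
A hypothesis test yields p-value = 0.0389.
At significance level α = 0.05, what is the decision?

Compare p-value to α:
0.0389 < 0.05
Decision: reject H₀

Answer: reject H₀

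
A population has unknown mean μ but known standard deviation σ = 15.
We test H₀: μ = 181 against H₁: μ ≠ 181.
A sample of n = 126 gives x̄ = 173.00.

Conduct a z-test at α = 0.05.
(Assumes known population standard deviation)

Standard error: SE = σ/√n = 15/√126 = 1.3363
z-statistic: z = (x̄ - μ₀)/SE = (173.00 - 181)/1.3363 = -5.9867
Critical value: ±1.960
p-value < 0.0001
Decision: reject H₀

Answer: z = -5.9867, reject H₀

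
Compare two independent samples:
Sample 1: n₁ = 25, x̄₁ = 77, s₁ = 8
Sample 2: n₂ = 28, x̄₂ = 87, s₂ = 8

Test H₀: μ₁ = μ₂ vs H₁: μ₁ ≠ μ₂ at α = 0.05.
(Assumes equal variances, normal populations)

Pooled variance: s²_p = [24×8² + 27×8²]/(51) = 64.0000
s_p = 8.0000
SE = s_p×√(1/n₁ + 1/n₂) = 8.0000×√(1/25 + 1/28) = 2.2013
t = (x̄₁ - x̄₂)/SE = (77 - 87)/2.2013 = -4.5428
df = 51, t-critical = ±2.008
Decision: reject H₀

Answer: t = -4.5428, reject H₀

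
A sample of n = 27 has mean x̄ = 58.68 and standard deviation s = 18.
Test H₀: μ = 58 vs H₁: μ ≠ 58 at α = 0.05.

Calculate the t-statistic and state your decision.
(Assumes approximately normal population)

df = n - 1 = 26
SE = s/√n = 18/√27 = 3.4641
t = (x̄ - μ₀)/SE = (58.68 - 58)/3.4641 = 0.1963
Critical value: t_{0.025,26} = ±2.056
p-value ≈ 0.8459
Decision: fail to reject H₀

Answer: t = 0.1963, fail to reject H₀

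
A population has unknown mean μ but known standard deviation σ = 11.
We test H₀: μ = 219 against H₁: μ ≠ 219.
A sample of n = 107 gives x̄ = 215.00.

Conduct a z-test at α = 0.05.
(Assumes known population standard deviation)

Standard error: SE = σ/√n = 11/√107 = 1.0634
z-statistic: z = (x̄ - μ₀)/SE = (215.00 - 219)/1.0634 = -3.7615
Critical value: ±1.960
p-value = 0.0002
Decision: reject H₀

Answer: z = -3.7615, reject H₀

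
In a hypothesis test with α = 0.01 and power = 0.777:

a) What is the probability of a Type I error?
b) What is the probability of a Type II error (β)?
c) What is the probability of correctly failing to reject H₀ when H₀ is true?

a) Type I error probability = α = 0.01
b) Power = P(reject H₀ | H₁ true) = 1 - β = 0.777, so Type II error probability = β = 1 - Power = 0.223
c) P(fail to reject H₀ | H₀ true) = 1 - α = 0.99

Answer: a) 0.01, b) 0.223, c) 0.99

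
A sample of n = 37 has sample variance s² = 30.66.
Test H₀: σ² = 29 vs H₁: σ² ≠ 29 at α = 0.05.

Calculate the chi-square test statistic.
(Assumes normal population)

Answer: χ² = 38.0607, fail to reject H₀

Derivation:
df = n - 1 = 36
χ² = (n-1)s²/σ₀² = 36×30.66/29 = 38.0607
Critical values: χ²_{0.975,36} = 21.336, χ²_{0.025,36} = 54.437
Rejection region: χ² < 21.336 or χ² > 54.437
Decision: fail to reject H₀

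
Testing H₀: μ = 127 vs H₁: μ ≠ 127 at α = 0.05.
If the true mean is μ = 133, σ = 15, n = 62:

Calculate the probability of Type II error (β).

Answer: β ≈ 0.1171

Derivation:
SE = σ/√n = 15/√62 = 1.9050
Critical values: μ₀ ± z_0.025×SE = 127 ± 1.960×1.9050
Acceptance region: (123.2662, 130.7338)
Under H₁ (μ = 133): z_high = (130.7338 - 133)/1.9050 = -1.1896, z_low = (123.2662 - 133)/1.9050 = -5.1096
β = P(not reject | H₁) = Φ(-1.1896) - Φ(-5.1096) ≈ 0.1171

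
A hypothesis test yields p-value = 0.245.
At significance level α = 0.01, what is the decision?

Answer: fail to reject H₀

Derivation:
Compare p-value to α:
0.245 ≥ 0.01
Decision: fail to reject H₀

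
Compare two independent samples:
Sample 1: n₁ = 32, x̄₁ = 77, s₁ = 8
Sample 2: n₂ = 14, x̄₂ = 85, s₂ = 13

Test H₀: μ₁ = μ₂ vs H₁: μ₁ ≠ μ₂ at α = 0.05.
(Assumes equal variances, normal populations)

Answer: t = -2.5611, reject H₀

Derivation:
Pooled variance: s²_p = [31×8² + 13×13²]/(44) = 95.0227
s_p = 9.7480
SE = s_p×√(1/n₁ + 1/n₂) = 9.7480×√(1/32 + 1/14) = 3.1236
t = (x̄₁ - x̄₂)/SE = (77 - 85)/3.1236 = -2.5611
df = 44, t-critical = ±2.015
Decision: reject H₀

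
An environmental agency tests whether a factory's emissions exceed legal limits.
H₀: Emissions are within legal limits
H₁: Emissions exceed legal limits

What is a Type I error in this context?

Answer: Citing a compliant factory for excess emissions

Derivation:
Type I error (α): Rejecting H₀ when H₀ is true
Type II error (β): Failing to reject H₀ when H₁ is true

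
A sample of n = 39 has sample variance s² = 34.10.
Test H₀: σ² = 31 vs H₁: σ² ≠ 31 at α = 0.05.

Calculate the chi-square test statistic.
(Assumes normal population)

Answer: χ² = 41.8000, fail to reject H₀

Derivation:
df = n - 1 = 38
χ² = (n-1)s²/σ₀² = 38×34.10/31 = 41.8000
Critical values: χ²_{0.975,38} = 22.878, χ²_{0.025,38} = 56.896
Rejection region: χ² < 22.878 or χ² > 56.896
Decision: fail to reject H₀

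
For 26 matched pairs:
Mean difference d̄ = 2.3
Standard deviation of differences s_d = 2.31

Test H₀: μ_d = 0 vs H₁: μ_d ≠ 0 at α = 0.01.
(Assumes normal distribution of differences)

df = n - 1 = 25
SE = s_d/√n = 2.31/√26 = 0.4530
t = d̄/SE = 2.3/0.4530 = 5.0773
Critical value: t_{0.005,25} = ±2.787
p-value < 0.0001
Decision: reject H₀

Answer: t = 5.0773, reject H₀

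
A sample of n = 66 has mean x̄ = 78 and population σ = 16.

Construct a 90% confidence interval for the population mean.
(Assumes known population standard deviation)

Confidence level: 90%, α = 0.1
z_0.05 = 1.645
SE = σ/√n = 16/√66 = 1.9695
Margin of error = 1.645 × 1.9695 = 3.2398
CI: x̄ ± margin = 78 ± 3.2398
CI: (74.7602, 81.2398)

Answer: (74.7602, 81.2398)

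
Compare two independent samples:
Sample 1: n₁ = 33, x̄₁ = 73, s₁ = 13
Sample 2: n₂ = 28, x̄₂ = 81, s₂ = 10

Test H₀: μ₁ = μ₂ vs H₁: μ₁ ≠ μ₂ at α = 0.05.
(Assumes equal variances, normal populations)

Answer: t = -2.6560, reject H₀

Derivation:
Pooled variance: s²_p = [32×13² + 27×10²]/(59) = 137.4237
s_p = 11.7228
SE = s_p×√(1/n₁ + 1/n₂) = 11.7228×√(1/33 + 1/28) = 3.0120
t = (x̄₁ - x̄₂)/SE = (73 - 81)/3.0120 = -2.6560
df = 59, t-critical = ±2.001
Decision: reject H₀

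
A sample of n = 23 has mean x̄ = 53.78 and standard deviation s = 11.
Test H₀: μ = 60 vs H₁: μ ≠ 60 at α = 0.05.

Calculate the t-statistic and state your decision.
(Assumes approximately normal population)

Answer: t = -2.7118, reject H₀

Derivation:
df = n - 1 = 22
SE = s/√n = 11/√23 = 2.2937
t = (x̄ - μ₀)/SE = (53.78 - 60)/2.2937 = -2.7118
Critical value: t_{0.025,22} = ±2.074
p-value ≈ 0.0127
Decision: reject H₀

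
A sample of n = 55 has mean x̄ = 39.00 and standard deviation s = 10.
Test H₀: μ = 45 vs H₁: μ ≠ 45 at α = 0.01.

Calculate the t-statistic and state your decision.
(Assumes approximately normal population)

Answer: t = -4.4497, reject H₀

Derivation:
df = n - 1 = 54
SE = s/√n = 10/√55 = 1.3484
t = (x̄ - μ₀)/SE = (39.00 - 45)/1.3484 = -4.4497
Critical value: t_{0.005,54} = ±2.670
p-value < 0.0001
Decision: reject H₀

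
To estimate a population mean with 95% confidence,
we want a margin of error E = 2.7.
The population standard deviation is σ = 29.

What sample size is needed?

z_0.025 = 1.960
n = (z×σ/E)² = (1.960×29/2.7)²
n = 443.1805
Round up: n = 444

Answer: n = 444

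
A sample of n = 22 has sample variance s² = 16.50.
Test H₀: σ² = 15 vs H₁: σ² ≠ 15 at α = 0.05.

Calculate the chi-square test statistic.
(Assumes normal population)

Answer: χ² = 23.1000, fail to reject H₀

Derivation:
df = n - 1 = 21
χ² = (n-1)s²/σ₀² = 21×16.50/15 = 23.1000
Critical values: χ²_{0.975,21} = 10.283, χ²_{0.025,21} = 35.479
Rejection region: χ² < 10.283 or χ² > 35.479
Decision: fail to reject H₀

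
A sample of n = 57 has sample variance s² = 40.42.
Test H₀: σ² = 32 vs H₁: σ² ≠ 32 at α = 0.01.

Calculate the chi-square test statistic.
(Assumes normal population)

Answer: χ² = 70.7350, fail to reject H₀

Derivation:
df = n - 1 = 56
χ² = (n-1)s²/σ₀² = 56×40.42/32 = 70.7350
Critical values: χ²_{0.995,56} = 32.490, χ²_{0.005,56} = 86.994
Rejection region: χ² < 32.490 or χ² > 86.994
Decision: fail to reject H₀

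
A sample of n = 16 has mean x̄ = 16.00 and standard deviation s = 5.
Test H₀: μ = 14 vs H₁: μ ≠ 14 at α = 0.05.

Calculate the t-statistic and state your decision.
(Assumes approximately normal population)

df = n - 1 = 15
SE = s/√n = 5/√16 = 1.2500
t = (x̄ - μ₀)/SE = (16.00 - 14)/1.2500 = 1.6000
Critical value: t_{0.025,15} = ±2.131
p-value ≈ 0.1304
Decision: fail to reject H₀

Answer: t = 1.6000, fail to reject H₀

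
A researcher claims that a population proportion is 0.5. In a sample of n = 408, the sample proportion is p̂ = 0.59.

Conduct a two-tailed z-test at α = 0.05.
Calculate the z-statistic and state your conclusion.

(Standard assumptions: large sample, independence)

H₀: p = 0.5, H₁: p ≠ 0.5
Standard error: SE = √(p₀(1-p₀)/n) = √(0.5×0.5/408) = 0.024754
z-statistic: z = (p̂ - p₀)/SE = (0.59 - 0.5)/0.024754 = 3.6358
Critical value: z_0.025 = ±1.960
p-value = 0.0003
Decision: reject H₀ at α = 0.05

Answer: z = 3.6358, reject H₀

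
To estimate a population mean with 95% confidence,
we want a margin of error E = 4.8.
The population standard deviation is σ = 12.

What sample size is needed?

Answer: n = 25

Derivation:
z_0.025 = 1.960
n = (z×σ/E)² = (1.960×12/4.8)²
n = 24.0100
Round up: n = 25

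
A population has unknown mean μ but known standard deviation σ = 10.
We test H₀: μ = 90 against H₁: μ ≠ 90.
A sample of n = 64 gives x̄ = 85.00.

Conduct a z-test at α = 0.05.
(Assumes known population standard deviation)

Standard error: SE = σ/√n = 10/√64 = 1.2500
z-statistic: z = (x̄ - μ₀)/SE = (85.00 - 90)/1.2500 = -4.0000
Critical value: ±1.960
p-value = 0.0001
Decision: reject H₀

Answer: z = -4.0000, reject H₀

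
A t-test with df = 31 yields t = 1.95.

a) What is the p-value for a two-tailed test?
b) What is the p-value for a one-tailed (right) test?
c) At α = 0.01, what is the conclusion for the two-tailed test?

Answer: a) 0.0603, b) 0.0301, c) fail to reject H₀

Derivation:
Using t-distribution with df = 31:
a) Two-tailed: p = 2×P(T > 1.95) = 0.0603
b) One-tailed: p = P(T > 1.95) = 0.0301
c) 0.0603 ≥ 0.01, fail to reject H₀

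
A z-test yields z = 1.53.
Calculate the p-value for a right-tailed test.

Answer: p-value ≈ 0.0630

Derivation:
For z = 1.53:
p = P(Z > 1.53) = 1 - Φ(1.53) = 0.0630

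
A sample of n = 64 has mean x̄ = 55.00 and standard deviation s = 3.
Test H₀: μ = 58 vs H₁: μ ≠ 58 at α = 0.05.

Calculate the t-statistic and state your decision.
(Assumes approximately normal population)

Answer: t = -8.0000, reject H₀

Derivation:
df = n - 1 = 63
SE = s/√n = 3/√64 = 0.3750
t = (x̄ - μ₀)/SE = (55.00 - 58)/0.3750 = -8.0000
Critical value: t_{0.025,63} = ±1.998
p-value < 0.0001
Decision: reject H₀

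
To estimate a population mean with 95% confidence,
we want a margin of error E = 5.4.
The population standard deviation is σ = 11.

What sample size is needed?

z_0.025 = 1.960
n = (z×σ/E)² = (1.960×11/5.4)²
n = 15.9408
Round up: n = 16

Answer: n = 16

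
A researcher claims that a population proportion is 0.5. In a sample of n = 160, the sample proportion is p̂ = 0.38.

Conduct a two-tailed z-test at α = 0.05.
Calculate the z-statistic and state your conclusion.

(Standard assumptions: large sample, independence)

Answer: z = -3.0358, reject H₀

Derivation:
H₀: p = 0.5, H₁: p ≠ 0.5
Standard error: SE = √(p₀(1-p₀)/n) = √(0.5×0.5/160) = 0.039528
z-statistic: z = (p̂ - p₀)/SE = (0.38 - 0.5)/0.039528 = -3.0358
Critical value: z_0.025 = ±1.960
p-value = 0.0024
Decision: reject H₀ at α = 0.05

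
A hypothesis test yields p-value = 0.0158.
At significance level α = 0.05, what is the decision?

Compare p-value to α:
0.0158 < 0.05
Decision: reject H₀

Answer: reject H₀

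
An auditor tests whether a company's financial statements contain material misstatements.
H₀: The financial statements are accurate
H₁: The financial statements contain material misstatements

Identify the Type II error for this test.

Answer: Failing to detect material misstatements that are actually present

Derivation:
Type I error (α): Rejecting H₀ when H₀ is true
Type II error (β): Failing to reject H₀ when H₁ is true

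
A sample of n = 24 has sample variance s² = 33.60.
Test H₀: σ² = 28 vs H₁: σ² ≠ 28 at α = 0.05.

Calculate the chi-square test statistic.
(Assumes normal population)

Answer: χ² = 27.6000, fail to reject H₀

Derivation:
df = n - 1 = 23
χ² = (n-1)s²/σ₀² = 23×33.60/28 = 27.6000
Critical values: χ²_{0.975,23} = 11.689, χ²_{0.025,23} = 38.076
Rejection region: χ² < 11.689 or χ² > 38.076
Decision: fail to reject H₀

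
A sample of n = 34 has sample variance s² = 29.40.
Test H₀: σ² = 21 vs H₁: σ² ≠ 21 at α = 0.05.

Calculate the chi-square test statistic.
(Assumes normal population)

Answer: χ² = 46.2000, fail to reject H₀

Derivation:
df = n - 1 = 33
χ² = (n-1)s²/σ₀² = 33×29.40/21 = 46.2000
Critical values: χ²_{0.975,33} = 19.047, χ²_{0.025,33} = 50.725
Rejection region: χ² < 19.047 or χ² > 50.725
Decision: fail to reject H₀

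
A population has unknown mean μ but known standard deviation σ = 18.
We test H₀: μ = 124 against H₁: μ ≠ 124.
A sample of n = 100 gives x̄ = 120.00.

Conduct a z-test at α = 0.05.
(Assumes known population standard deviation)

Answer: z = -2.2222, reject H₀

Derivation:
Standard error: SE = σ/√n = 18/√100 = 1.8000
z-statistic: z = (x̄ - μ₀)/SE = (120.00 - 124)/1.8000 = -2.2222
Critical value: ±1.960
p-value = 0.0263
Decision: reject H₀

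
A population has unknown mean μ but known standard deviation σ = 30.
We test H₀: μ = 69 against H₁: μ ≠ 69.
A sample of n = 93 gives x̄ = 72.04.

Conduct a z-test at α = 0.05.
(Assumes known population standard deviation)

Standard error: SE = σ/√n = 30/√93 = 3.1109
z-statistic: z = (x̄ - μ₀)/SE = (72.04 - 69)/3.1109 = 0.9772
Critical value: ±1.960
p-value = 0.3285
Decision: fail to reject H₀

Answer: z = 0.9772, fail to reject H₀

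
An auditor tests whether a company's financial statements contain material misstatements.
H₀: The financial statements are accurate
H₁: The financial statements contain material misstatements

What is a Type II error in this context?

Answer: Failing to detect material misstatements that are actually present

Derivation:
Type I error (α): Rejecting H₀ when H₀ is true
Type II error (β): Failing to reject H₀ when H₁ is true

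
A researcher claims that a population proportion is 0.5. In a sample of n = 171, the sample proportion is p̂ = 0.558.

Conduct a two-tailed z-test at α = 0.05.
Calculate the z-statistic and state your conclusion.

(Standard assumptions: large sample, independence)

Answer: z = 1.5169, fail to reject H₀

Derivation:
H₀: p = 0.5, H₁: p ≠ 0.5
Standard error: SE = √(p₀(1-p₀)/n) = √(0.5×0.5/171) = 0.038236
z-statistic: z = (p̂ - p₀)/SE = (0.558 - 0.5)/0.038236 = 1.5169
Critical value: z_0.025 = ±1.960
p-value = 0.1293
Decision: fail to reject H₀ at α = 0.05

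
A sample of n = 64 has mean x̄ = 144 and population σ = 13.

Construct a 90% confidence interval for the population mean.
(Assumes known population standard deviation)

Answer: (141.3269, 146.6731)

Derivation:
Confidence level: 90%, α = 0.1
z_0.05 = 1.645
SE = σ/√n = 13/√64 = 1.6250
Margin of error = 1.645 × 1.6250 = 2.6731
CI: x̄ ± margin = 144 ± 2.6731
CI: (141.3269, 146.6731)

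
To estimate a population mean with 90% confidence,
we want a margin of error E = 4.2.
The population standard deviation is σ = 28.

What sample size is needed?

Answer: n = 121

Derivation:
z_0.05 = 1.645
n = (z×σ/E)² = (1.645×28/4.2)²
n = 120.2678
Round up: n = 121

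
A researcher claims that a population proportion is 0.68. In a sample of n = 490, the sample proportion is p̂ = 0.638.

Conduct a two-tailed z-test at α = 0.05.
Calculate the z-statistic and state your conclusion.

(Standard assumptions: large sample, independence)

Answer: z = -1.9931, reject H₀

Derivation:
H₀: p = 0.68, H₁: p ≠ 0.68
Standard error: SE = √(p₀(1-p₀)/n) = √(0.68×0.32/490) = 0.021073
z-statistic: z = (p̂ - p₀)/SE = (0.638 - 0.68)/0.021073 = -1.9931
Critical value: z_0.025 = ±1.960
p-value = 0.0463
Decision: reject H₀ at α = 0.05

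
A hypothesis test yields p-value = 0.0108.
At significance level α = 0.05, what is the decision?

Compare p-value to α:
0.0108 < 0.05
Decision: reject H₀

Answer: reject H₀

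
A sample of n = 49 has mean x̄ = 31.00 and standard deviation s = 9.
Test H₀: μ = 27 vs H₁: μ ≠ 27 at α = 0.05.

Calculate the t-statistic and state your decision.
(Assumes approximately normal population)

Answer: t = 3.1111, reject H₀

Derivation:
df = n - 1 = 48
SE = s/√n = 9/√49 = 1.2857
t = (x̄ - μ₀)/SE = (31.00 - 27)/1.2857 = 3.1111
Critical value: t_{0.025,48} = ±2.011
p-value ≈ 0.0031
Decision: reject H₀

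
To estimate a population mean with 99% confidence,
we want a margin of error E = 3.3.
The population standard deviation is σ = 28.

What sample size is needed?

z_0.005 = 2.576
n = (z×σ/E)² = (2.576×28/3.3)²
n = 477.7271
Round up: n = 478

Answer: n = 478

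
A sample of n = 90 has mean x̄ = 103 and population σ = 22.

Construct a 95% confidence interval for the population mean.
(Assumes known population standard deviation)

Answer: (98.4548, 107.5452)

Derivation:
Confidence level: 95%, α = 0.05
z_0.025 = 1.960
SE = σ/√n = 22/√90 = 2.3190
Margin of error = 1.960 × 2.3190 = 4.5452
CI: x̄ ± margin = 103 ± 4.5452
CI: (98.4548, 107.5452)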